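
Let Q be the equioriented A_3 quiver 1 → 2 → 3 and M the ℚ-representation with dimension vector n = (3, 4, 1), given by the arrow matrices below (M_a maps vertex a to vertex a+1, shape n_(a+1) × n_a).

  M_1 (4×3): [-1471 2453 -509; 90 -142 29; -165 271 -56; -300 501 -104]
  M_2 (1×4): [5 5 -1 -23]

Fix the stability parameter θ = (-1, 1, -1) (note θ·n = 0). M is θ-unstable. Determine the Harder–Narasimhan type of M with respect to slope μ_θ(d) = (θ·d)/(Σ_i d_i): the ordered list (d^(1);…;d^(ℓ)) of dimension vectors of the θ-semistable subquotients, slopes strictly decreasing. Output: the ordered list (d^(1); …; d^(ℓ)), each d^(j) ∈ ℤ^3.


Interval decomposition of M: I[1,2]^2, I[1,3], I[2,2].
HN type (ℓ=3): μ^(1)=1; μ^(2)=0; μ^(3)=-1

((0, 3, 0); (0, 1, 1); (3, 0, 0))


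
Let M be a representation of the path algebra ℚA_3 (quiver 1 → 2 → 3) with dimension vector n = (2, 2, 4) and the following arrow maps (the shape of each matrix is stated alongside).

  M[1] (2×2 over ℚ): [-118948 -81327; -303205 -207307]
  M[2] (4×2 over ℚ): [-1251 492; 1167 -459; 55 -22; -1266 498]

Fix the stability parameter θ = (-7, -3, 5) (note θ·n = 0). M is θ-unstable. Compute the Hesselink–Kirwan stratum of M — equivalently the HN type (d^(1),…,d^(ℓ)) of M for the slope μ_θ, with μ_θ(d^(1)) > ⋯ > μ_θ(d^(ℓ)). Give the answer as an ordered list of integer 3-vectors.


Via rank(M_{q-1}∘⋯∘M_p): M ≅ I[1,3]^2, I[3,3]^2.
μ_θ-semistable layers: μ^(1)=5; μ^(2)=-3; μ^(3)=-7

((0, 0, 4); (0, 2, 0); (2, 0, 0))


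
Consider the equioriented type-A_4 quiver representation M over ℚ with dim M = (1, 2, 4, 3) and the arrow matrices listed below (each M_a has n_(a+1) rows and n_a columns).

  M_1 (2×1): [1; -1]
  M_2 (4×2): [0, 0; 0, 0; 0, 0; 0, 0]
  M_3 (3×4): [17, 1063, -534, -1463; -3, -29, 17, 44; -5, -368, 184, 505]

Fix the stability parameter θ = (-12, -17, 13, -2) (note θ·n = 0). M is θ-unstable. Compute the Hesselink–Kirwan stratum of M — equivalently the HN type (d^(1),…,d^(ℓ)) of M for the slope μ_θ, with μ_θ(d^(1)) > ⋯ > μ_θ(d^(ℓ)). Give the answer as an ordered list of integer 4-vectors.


Via rank(M_{q-1}∘⋯∘M_p): M ≅ I[1,2], I[2,2], I[3,3], I[3,4]^3.
μ_θ-semistable layers: μ^(1)=13; μ^(2)=11/2; μ^(3)=-29/2; μ^(4)=-17

((0, 0, 1, 0); (0, 0, 3, 3); (1, 1, 0, 0); (0, 1, 0, 0))


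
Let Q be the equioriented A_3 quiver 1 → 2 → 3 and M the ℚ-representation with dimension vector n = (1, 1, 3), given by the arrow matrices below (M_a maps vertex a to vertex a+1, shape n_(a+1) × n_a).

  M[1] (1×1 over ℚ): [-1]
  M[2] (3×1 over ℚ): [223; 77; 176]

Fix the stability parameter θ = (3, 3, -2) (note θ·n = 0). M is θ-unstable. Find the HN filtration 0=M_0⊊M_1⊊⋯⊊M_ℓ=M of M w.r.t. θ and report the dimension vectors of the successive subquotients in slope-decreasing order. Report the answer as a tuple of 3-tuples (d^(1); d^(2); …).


Barcode: M ≅ I[1,3], I[3,3]^2. HN layers by μ_θ (2 steps, strictly decreasing):
  μ^(1)=4/3; μ^(2)=-2

((1, 1, 1); (0, 0, 2))


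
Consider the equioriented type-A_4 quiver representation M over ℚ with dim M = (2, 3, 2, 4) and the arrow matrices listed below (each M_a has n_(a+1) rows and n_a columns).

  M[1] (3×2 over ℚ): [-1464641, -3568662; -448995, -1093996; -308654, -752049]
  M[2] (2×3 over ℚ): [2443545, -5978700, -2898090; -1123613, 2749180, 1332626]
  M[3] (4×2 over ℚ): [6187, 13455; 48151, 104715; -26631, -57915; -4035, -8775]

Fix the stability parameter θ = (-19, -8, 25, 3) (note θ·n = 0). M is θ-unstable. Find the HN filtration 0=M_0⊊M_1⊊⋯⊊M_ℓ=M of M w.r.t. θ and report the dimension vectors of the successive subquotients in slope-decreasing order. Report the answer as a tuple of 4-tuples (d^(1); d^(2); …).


Barcode: M ≅ I[1,2], I[1,3], I[2,2], I[3,4], I[4,4]^3. HN layers by μ_θ (5 steps, strictly decreasing):
  μ^(1)=25; μ^(2)=14; μ^(3)=3; μ^(4)=-8; μ^(5)=-19

((0, 0, 1, 0); (0, 0, 1, 1); (0, 0, 0, 3); (0, 3, 0, 0); (2, 0, 0, 0))


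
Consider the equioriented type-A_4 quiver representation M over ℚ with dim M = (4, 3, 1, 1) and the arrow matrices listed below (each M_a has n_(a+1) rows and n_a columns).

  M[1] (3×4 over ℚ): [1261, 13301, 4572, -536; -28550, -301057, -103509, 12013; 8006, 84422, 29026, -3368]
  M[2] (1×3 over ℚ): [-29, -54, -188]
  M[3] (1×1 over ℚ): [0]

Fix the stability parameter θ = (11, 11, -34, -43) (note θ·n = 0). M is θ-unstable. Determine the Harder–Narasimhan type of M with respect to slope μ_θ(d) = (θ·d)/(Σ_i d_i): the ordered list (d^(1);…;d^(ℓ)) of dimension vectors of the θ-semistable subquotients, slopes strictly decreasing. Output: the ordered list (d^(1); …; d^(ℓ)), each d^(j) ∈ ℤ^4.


Barcode: M ≅ I[1,1], I[1,2]^2, I[1,3], I[4,4]. HN layers by μ_θ (3 steps, strictly decreasing):
  μ^(1)=11; μ^(2)=-4; μ^(3)=-43

((3, 2, 0, 0); (1, 1, 1, 0); (0, 0, 0, 1))


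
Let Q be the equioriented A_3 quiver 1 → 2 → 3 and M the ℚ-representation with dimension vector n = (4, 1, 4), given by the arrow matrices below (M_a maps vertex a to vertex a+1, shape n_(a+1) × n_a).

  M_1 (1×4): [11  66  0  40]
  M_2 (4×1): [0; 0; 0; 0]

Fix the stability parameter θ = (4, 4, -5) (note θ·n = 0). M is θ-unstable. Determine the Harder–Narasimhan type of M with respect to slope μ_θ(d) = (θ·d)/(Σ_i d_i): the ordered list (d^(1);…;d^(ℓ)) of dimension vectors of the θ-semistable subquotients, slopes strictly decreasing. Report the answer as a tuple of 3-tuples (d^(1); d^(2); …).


Barcode: M ≅ I[1,1]^3, I[1,2], I[3,3]^4. HN layers by μ_θ (2 steps, strictly decreasing):
  μ^(1)=4; μ^(2)=-5

((4, 1, 0); (0, 0, 4))


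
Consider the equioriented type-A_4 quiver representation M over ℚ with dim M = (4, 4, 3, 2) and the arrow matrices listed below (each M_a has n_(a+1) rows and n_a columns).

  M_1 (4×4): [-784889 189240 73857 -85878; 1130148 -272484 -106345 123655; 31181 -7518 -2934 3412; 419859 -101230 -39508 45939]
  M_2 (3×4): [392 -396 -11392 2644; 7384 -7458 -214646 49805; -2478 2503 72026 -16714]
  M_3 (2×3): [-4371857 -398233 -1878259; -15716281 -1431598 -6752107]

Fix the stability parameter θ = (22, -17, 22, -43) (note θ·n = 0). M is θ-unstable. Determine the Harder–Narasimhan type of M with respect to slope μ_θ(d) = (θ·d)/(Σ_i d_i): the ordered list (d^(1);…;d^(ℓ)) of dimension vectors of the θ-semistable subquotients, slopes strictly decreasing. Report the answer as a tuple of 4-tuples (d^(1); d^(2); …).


Via rank(M_{q-1}∘⋯∘M_p): M ≅ I[1,2]^2, I[1,4]^2, I[3,3].
μ_θ-semistable layers: μ^(1)=22; μ^(2)=5/2; μ^(3)=-4

((0, 0, 1, 0); (2, 2, 0, 0); (2, 2, 2, 2))


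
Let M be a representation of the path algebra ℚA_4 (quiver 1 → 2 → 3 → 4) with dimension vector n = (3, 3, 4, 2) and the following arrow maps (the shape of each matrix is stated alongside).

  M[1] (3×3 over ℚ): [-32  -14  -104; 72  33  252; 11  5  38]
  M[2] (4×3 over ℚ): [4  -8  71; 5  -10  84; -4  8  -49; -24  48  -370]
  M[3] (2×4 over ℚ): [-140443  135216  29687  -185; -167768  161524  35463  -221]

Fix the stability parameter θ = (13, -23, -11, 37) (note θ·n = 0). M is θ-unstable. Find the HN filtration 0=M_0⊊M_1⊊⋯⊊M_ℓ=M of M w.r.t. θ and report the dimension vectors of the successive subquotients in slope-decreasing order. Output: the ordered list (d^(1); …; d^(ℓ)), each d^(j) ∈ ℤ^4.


Barcode: M ≅ I[1,1], I[1,2], I[1,4], I[2,3], I[3,3], I[3,4]. HN layers by μ_θ (6 steps, strictly decreasing):
  μ^(1)=37; μ^(2)=13; μ^(3)=-5; μ^(4)=-7; μ^(5)=-11; μ^(6)=-23

((0, 0, 0, 2); (1, 0, 0, 0); (1, 1, 0, 0); (1, 1, 1, 0); (0, 0, 3, 0); (0, 1, 0, 0))


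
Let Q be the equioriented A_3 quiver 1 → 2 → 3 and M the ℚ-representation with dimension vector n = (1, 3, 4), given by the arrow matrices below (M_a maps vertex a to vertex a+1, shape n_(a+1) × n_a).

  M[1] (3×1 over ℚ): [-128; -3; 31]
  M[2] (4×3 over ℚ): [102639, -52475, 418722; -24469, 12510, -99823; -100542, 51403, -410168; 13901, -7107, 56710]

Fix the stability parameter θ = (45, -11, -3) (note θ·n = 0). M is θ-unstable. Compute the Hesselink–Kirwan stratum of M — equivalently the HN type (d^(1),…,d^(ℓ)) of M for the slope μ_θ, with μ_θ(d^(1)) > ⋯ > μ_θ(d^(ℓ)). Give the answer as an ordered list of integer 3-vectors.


Interval decomposition of M: I[1,3], I[2,3]^2, I[3,3].
HN type (ℓ=3): μ^(1)=31/3; μ^(2)=-3; μ^(3)=-11

((1, 1, 1); (0, 0, 3); (0, 2, 0))


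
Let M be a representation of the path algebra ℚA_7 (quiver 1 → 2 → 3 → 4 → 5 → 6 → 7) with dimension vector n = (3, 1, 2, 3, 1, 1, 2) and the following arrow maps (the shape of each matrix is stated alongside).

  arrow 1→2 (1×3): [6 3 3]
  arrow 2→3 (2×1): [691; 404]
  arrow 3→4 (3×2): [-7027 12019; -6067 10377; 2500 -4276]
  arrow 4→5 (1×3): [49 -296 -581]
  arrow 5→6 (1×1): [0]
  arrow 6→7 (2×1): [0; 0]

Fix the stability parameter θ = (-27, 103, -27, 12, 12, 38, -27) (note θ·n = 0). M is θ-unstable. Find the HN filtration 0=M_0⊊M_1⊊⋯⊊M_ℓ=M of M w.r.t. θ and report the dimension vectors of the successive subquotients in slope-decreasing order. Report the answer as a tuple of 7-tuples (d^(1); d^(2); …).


Barcode: M ≅ I[1,1]^2, I[1,5], I[3,4], I[4,4], I[6,6], I[7,7]^2. HN layers by μ_θ (4 steps, strictly decreasing):
  μ^(1)=38; μ^(2)=25; μ^(3)=12; μ^(4)=-27

((0, 0, 0, 0, 0, 1, 0); (0, 1, 1, 1, 1, 0, 0); (0, 0, 0, 2, 0, 0, 0); (3, 0, 1, 0, 0, 0, 2))


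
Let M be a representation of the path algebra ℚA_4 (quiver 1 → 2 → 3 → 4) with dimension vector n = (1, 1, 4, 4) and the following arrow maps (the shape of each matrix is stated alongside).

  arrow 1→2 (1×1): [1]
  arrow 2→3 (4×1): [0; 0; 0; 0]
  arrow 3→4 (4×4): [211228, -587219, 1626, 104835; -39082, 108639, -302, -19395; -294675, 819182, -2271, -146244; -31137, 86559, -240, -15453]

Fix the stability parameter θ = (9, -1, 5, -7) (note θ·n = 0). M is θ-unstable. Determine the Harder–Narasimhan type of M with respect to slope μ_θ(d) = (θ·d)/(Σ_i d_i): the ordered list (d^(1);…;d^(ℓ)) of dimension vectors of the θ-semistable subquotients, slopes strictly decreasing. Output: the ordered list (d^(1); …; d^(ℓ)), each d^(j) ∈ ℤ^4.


Interval decomposition of M: I[1,2], I[3,3], I[3,4]^3, I[4,4].
HN type (ℓ=4): μ^(1)=5; μ^(2)=4; μ^(3)=-1; μ^(4)=-7

((0, 0, 1, 0); (1, 1, 0, 0); (0, 0, 3, 3); (0, 0, 0, 1))


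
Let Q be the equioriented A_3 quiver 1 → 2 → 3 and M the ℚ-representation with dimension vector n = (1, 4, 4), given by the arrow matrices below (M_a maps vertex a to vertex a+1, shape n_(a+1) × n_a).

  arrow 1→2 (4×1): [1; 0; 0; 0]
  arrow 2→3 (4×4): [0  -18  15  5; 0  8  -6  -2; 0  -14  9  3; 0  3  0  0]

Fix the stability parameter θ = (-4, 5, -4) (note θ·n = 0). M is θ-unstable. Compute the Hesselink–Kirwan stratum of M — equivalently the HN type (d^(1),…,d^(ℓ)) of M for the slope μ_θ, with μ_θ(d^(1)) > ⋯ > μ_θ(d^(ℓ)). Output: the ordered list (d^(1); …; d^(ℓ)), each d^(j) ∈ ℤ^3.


Barcode: M ≅ I[1,2], I[2,2], I[2,3]^2, I[3,3]^2. HN layers by μ_θ (3 steps, strictly decreasing):
  μ^(1)=5; μ^(2)=1/2; μ^(3)=-4

((0, 2, 0); (0, 2, 2); (1, 0, 2))


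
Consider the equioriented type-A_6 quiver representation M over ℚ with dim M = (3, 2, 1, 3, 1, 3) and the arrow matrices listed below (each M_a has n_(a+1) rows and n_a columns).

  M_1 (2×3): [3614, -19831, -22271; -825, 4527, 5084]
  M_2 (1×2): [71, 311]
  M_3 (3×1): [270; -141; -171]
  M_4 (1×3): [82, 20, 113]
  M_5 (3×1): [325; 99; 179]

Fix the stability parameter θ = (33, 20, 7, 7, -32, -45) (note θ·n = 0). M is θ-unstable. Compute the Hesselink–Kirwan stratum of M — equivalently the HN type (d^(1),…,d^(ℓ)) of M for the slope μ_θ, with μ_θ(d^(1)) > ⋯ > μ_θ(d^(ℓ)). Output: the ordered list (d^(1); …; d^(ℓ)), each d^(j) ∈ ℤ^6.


Interval decomposition of M: I[1,1], I[1,2], I[1,6], I[4,4]^2, I[6,6]^2.
HN type (ℓ=5): μ^(1)=33; μ^(2)=53/2; μ^(3)=7; μ^(4)=-5/3; μ^(5)=-45

((1, 0, 0, 0, 0, 0); (1, 1, 0, 0, 0, 0); (0, 0, 0, 2, 0, 0); (1, 1, 1, 1, 1, 1); (0, 0, 0, 0, 0, 2))


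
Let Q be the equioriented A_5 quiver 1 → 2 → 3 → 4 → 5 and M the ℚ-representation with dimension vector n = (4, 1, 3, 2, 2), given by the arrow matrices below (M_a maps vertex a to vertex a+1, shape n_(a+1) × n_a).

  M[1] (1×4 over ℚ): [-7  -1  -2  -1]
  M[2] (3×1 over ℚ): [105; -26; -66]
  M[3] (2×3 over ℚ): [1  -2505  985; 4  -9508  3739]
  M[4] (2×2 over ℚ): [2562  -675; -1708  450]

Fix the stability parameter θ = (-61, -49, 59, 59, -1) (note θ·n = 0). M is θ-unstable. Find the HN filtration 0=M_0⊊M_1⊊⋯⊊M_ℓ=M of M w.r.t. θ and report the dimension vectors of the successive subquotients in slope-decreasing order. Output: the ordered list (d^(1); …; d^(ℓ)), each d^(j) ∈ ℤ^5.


Interval decomposition of M: I[1,1]^3, I[1,4], I[3,3], I[3,5], I[5,5].
HN type (ℓ=5): μ^(1)=59; μ^(2)=39; μ^(3)=-1; μ^(4)=-49; μ^(5)=-61

((0, 0, 2, 1, 0); (0, 0, 1, 1, 1); (0, 0, 0, 0, 1); (0, 1, 0, 0, 0); (4, 0, 0, 0, 0))


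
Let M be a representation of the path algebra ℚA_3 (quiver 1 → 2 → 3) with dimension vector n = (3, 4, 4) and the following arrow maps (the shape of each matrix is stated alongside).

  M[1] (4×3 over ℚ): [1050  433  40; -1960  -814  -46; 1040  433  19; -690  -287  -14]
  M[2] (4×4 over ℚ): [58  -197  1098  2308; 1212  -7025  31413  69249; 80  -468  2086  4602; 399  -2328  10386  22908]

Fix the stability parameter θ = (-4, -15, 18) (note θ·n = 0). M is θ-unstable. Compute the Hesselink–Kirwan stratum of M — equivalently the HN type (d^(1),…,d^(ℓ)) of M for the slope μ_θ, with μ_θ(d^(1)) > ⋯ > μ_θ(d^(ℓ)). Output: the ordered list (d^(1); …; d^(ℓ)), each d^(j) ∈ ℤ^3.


Interval decomposition of M: I[1,1], I[1,3]^2, I[2,2], I[2,3], I[3,3].
HN type (ℓ=4): μ^(1)=18; μ^(2)=-4; μ^(3)=-19/2; μ^(4)=-15

((0, 0, 4); (1, 0, 0); (2, 2, 0); (0, 2, 0))


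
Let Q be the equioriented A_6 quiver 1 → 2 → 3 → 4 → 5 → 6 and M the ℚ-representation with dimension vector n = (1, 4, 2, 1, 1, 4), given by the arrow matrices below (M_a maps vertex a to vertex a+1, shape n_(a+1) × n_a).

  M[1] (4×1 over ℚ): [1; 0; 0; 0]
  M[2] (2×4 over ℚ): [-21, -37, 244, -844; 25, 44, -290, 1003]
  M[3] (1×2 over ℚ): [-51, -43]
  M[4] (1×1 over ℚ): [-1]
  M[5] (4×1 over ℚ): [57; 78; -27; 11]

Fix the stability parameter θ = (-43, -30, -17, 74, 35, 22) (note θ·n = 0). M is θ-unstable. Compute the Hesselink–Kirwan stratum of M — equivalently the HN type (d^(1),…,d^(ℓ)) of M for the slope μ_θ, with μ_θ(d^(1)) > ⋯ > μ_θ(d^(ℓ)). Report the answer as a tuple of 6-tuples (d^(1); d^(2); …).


Interval decomposition of M: I[1,6], I[2,2]^2, I[2,3], I[6,6]^3.
HN type (ℓ=5): μ^(1)=131/3; μ^(2)=22; μ^(3)=-17; μ^(4)=-30; μ^(5)=-43

((0, 0, 0, 1, 1, 1); (0, 0, 0, 0, 0, 3); (0, 0, 2, 0, 0, 0); (0, 4, 0, 0, 0, 0); (1, 0, 0, 0, 0, 0))


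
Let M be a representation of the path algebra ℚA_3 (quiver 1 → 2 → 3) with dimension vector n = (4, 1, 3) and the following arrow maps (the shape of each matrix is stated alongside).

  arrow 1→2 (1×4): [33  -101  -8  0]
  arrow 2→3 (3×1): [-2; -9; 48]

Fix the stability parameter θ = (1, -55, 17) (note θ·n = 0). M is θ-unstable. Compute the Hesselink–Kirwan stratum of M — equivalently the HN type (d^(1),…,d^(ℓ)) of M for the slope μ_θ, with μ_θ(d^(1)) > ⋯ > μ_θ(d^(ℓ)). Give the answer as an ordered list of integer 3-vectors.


Via rank(M_{q-1}∘⋯∘M_p): M ≅ I[1,1]^3, I[1,3], I[3,3]^2.
μ_θ-semistable layers: μ^(1)=17; μ^(2)=1; μ^(3)=-27

((0, 0, 3); (3, 0, 0); (1, 1, 0))


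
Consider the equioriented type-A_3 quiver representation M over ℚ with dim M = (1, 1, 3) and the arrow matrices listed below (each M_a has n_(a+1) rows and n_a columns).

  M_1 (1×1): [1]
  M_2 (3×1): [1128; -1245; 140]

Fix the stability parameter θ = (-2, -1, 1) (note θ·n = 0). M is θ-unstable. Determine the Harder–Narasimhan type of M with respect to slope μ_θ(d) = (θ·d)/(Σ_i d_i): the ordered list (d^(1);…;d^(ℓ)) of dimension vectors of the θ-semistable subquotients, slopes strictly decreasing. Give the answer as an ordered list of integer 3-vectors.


Barcode: M ≅ I[1,3], I[3,3]^2. HN layers by μ_θ (3 steps, strictly decreasing):
  μ^(1)=1; μ^(2)=-1; μ^(3)=-2

((0, 0, 3); (0, 1, 0); (1, 0, 0))


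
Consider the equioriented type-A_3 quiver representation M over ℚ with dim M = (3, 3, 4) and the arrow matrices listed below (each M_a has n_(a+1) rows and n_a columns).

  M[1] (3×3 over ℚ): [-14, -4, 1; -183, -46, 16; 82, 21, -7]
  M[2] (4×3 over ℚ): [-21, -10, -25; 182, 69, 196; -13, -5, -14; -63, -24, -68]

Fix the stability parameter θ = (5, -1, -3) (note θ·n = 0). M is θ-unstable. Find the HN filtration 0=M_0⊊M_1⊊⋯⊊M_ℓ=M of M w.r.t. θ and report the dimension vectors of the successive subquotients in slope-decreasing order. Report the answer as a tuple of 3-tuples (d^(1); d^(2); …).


Barcode: M ≅ I[1,3]^3, I[3,3]. HN layers by μ_θ (2 steps, strictly decreasing):
  μ^(1)=1/3; μ^(2)=-3

((3, 3, 3); (0, 0, 1))


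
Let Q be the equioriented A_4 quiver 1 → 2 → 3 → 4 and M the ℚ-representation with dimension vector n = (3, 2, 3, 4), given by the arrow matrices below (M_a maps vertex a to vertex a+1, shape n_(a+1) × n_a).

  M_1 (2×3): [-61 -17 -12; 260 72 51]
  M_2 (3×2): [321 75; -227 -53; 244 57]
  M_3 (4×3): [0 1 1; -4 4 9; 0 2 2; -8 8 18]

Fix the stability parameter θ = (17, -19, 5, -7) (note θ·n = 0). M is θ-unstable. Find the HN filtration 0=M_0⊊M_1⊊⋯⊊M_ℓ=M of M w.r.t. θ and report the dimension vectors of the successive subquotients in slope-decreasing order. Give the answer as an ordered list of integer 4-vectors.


Via rank(M_{q-1}∘⋯∘M_p): M ≅ I[1,1], I[1,4]^2, I[3,3], I[4,4]^2.
μ_θ-semistable layers: μ^(1)=17; μ^(2)=5; μ^(3)=-1; μ^(4)=-7

((1, 0, 0, 0); (0, 0, 1, 0); (2, 2, 2, 2); (0, 0, 0, 2))


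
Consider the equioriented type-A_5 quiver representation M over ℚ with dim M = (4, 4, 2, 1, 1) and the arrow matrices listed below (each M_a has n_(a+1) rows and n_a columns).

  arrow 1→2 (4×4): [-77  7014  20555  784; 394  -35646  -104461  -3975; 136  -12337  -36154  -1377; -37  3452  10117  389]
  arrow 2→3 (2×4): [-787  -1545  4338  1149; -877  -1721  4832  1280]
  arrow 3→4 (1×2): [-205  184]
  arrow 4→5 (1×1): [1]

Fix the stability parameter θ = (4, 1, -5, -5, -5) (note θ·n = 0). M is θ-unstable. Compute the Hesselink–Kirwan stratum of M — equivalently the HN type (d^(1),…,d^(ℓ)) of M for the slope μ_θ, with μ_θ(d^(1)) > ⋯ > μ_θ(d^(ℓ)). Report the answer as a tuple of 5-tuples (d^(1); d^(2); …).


Barcode: M ≅ I[1,2]^2, I[1,3], I[1,5]. HN layers by μ_θ (3 steps, strictly decreasing):
  μ^(1)=5/2; μ^(2)=0; μ^(3)=-2

((2, 2, 0, 0, 0); (1, 1, 1, 0, 0); (1, 1, 1, 1, 1))


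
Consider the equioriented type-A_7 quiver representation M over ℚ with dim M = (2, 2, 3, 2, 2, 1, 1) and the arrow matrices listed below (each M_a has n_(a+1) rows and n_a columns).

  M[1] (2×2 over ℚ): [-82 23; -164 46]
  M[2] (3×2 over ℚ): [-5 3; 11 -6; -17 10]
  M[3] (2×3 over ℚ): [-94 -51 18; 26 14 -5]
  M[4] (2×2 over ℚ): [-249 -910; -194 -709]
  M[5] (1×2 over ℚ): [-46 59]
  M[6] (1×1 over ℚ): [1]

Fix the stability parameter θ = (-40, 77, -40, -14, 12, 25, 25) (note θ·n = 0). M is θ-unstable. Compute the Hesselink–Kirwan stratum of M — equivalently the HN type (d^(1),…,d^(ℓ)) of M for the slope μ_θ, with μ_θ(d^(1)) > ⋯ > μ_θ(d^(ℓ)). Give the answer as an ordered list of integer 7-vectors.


Via rank(M_{q-1}∘⋯∘M_p): M ≅ I[1,1], I[1,7], I[2,5], I[3,3].
μ_θ-semistable layers: μ^(1)=25; μ^(2)=12; μ^(3)=23/3; μ^(4)=-40

((0, 0, 0, 0, 0, 1, 1); (0, 0, 0, 0, 2, 0, 0); (0, 2, 2, 2, 0, 0, 0); (2, 0, 1, 0, 0, 0, 0))


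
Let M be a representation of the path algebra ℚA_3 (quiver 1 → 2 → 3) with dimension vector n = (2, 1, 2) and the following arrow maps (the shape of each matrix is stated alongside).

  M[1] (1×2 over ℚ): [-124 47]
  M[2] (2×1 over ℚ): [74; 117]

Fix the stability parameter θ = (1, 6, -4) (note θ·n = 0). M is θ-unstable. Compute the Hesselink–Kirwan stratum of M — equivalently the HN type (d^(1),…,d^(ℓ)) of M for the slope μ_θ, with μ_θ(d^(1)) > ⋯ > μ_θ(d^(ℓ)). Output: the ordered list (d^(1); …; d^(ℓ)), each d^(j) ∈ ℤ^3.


Interval decomposition of M: I[1,1], I[1,3], I[3,3].
HN type (ℓ=2): μ^(1)=1; μ^(2)=-4

((2, 1, 1); (0, 0, 1))


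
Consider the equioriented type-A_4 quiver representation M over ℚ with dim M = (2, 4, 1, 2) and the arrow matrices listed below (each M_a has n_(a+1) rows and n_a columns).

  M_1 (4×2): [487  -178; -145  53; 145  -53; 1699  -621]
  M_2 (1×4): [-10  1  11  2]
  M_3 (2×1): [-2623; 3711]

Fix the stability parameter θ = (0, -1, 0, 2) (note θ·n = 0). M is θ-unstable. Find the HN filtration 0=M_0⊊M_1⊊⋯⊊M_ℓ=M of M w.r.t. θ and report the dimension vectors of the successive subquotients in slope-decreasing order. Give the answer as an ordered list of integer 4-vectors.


Barcode: M ≅ I[1,2], I[1,4], I[2,2]^2, I[4,4]. HN layers by μ_θ (4 steps, strictly decreasing):
  μ^(1)=2; μ^(2)=0; μ^(3)=-1/2; μ^(4)=-1

((0, 0, 0, 2); (0, 0, 1, 0); (2, 2, 0, 0); (0, 2, 0, 0))


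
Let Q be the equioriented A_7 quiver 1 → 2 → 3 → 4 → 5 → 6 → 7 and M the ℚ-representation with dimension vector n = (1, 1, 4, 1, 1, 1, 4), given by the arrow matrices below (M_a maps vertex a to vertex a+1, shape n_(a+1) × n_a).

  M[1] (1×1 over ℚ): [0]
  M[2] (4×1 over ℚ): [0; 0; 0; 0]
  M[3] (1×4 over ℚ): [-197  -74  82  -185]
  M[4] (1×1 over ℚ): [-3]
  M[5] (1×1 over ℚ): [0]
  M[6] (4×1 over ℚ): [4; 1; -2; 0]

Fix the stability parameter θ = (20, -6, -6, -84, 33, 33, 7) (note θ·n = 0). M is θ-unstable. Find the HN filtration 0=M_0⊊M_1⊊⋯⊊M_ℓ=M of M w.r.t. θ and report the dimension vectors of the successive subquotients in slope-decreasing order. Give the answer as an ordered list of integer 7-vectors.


Barcode: M ≅ I[1,1], I[2,2], I[3,3]^3, I[3,5], I[6,7], I[7,7]^3. HN layers by μ_θ (5 steps, strictly decreasing):
  μ^(1)=33; μ^(2)=20; μ^(3)=7; μ^(4)=-6; μ^(5)=-45

((0, 0, 0, 0, 1, 0, 0); (1, 0, 0, 0, 0, 1, 1); (0, 0, 0, 0, 0, 0, 3); (0, 1, 3, 0, 0, 0, 0); (0, 0, 1, 1, 0, 0, 0))


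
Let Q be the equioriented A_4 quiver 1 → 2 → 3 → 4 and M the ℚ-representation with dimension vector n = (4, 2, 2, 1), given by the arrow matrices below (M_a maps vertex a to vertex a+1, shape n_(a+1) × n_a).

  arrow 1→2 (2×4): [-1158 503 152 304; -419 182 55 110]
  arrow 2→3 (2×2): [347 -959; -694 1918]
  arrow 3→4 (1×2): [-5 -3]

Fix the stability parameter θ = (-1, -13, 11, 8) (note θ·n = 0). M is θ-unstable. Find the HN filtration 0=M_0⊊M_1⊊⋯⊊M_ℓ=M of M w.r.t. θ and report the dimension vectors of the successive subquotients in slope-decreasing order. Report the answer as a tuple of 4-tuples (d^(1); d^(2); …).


Barcode: M ≅ I[1,1]^2, I[1,2], I[1,4], I[3,3]. HN layers by μ_θ (4 steps, strictly decreasing):
  μ^(1)=11; μ^(2)=19/2; μ^(3)=-1; μ^(4)=-7

((0, 0, 1, 0); (0, 0, 1, 1); (2, 0, 0, 0); (2, 2, 0, 0))


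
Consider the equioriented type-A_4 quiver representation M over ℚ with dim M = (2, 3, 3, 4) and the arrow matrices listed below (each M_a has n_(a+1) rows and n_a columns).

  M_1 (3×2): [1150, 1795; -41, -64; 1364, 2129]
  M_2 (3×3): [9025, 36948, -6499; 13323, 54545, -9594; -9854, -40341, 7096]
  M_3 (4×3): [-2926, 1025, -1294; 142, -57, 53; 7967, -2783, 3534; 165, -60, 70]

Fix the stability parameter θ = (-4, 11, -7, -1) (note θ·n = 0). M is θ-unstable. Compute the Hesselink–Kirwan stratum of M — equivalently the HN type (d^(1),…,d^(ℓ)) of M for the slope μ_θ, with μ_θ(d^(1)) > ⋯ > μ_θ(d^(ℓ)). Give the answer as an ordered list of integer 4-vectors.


Via rank(M_{q-1}∘⋯∘M_p): M ≅ I[1,4]^2, I[2,4], I[4,4].
μ_θ-semistable layers: μ^(1)=1; μ^(2)=-1; μ^(3)=-4

((0, 3, 3, 3); (0, 0, 0, 1); (2, 0, 0, 0))


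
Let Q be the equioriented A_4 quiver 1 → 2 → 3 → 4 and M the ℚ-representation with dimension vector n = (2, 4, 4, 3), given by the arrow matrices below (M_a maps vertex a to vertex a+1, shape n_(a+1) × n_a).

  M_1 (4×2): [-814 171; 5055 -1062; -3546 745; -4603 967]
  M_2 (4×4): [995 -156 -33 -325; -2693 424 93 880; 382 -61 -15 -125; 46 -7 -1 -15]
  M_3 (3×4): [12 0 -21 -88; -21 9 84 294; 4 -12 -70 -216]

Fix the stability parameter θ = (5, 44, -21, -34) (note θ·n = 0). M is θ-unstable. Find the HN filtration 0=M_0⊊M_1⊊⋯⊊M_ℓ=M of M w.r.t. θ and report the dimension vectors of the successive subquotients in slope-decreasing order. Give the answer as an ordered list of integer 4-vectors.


Interval decomposition of M: I[1,3], I[1,4], I[2,2], I[2,4], I[3,3], I[4,4].
HN type (ℓ=7): μ^(1)=44; μ^(2)=23/2; μ^(3)=5; μ^(4)=-3/2; μ^(5)=-11/3; μ^(6)=-21; μ^(7)=-34

((0, 1, 0, 0); (0, 1, 1, 0); (1, 0, 0, 0); (1, 1, 1, 1); (0, 1, 1, 1); (0, 0, 1, 0); (0, 0, 0, 1))


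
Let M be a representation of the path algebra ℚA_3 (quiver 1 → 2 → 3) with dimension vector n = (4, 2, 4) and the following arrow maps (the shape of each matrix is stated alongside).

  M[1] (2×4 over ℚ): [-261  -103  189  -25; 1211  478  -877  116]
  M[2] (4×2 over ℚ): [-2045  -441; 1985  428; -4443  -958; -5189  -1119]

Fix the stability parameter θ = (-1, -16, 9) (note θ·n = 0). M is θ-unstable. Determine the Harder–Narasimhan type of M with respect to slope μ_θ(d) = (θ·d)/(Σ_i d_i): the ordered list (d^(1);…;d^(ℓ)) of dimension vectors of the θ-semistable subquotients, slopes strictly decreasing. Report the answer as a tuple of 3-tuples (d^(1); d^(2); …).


Via rank(M_{q-1}∘⋯∘M_p): M ≅ I[1,1]^2, I[1,3]^2, I[3,3]^2.
μ_θ-semistable layers: μ^(1)=9; μ^(2)=-1; μ^(3)=-17/2

((0, 0, 4); (2, 0, 0); (2, 2, 0))


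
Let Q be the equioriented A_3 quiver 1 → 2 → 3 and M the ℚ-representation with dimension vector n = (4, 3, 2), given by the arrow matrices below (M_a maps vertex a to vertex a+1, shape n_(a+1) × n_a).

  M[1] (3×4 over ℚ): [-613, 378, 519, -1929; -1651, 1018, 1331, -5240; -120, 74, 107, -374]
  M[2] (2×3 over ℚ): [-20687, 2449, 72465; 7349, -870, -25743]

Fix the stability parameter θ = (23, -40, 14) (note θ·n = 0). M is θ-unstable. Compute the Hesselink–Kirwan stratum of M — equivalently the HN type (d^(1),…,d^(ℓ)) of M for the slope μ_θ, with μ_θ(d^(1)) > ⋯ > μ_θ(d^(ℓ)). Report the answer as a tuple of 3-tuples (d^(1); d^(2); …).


Interval decomposition of M: I[1,1], I[1,2], I[1,3]^2.
HN type (ℓ=3): μ^(1)=23; μ^(2)=14; μ^(3)=-17/2

((1, 0, 0); (0, 0, 2); (3, 3, 0))


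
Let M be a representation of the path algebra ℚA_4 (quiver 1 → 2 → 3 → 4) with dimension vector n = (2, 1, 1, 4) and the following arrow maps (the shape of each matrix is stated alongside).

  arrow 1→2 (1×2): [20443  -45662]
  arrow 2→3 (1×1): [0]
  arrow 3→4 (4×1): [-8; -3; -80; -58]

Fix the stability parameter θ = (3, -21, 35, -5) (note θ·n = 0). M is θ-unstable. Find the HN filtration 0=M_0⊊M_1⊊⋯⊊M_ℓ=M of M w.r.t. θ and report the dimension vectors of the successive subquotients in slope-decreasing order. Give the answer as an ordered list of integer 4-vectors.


Interval decomposition of M: I[1,1], I[1,2], I[3,4], I[4,4]^3.
HN type (ℓ=4): μ^(1)=15; μ^(2)=3; μ^(3)=-5; μ^(4)=-9

((0, 0, 1, 1); (1, 0, 0, 0); (0, 0, 0, 3); (1, 1, 0, 0))


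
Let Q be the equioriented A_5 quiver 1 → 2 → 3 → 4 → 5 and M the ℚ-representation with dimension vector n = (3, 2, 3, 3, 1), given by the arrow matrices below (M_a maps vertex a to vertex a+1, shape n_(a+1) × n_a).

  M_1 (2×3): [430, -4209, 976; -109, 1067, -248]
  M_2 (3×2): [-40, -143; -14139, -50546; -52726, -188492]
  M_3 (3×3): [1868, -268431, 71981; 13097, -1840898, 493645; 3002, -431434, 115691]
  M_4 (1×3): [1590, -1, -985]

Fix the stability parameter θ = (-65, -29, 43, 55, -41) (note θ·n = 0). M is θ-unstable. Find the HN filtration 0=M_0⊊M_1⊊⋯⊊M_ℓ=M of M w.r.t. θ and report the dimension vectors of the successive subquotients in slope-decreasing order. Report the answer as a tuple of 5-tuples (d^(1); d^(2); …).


Via rank(M_{q-1}∘⋯∘M_p): M ≅ I[1,1], I[1,4], I[1,5], I[3,4].
μ_θ-semistable layers: μ^(1)=55; μ^(2)=43; μ^(3)=19; μ^(4)=-29; μ^(5)=-65

((0, 0, 0, 2, 0); (0, 0, 2, 0, 0); (0, 0, 1, 1, 1); (0, 2, 0, 0, 0); (3, 0, 0, 0, 0))


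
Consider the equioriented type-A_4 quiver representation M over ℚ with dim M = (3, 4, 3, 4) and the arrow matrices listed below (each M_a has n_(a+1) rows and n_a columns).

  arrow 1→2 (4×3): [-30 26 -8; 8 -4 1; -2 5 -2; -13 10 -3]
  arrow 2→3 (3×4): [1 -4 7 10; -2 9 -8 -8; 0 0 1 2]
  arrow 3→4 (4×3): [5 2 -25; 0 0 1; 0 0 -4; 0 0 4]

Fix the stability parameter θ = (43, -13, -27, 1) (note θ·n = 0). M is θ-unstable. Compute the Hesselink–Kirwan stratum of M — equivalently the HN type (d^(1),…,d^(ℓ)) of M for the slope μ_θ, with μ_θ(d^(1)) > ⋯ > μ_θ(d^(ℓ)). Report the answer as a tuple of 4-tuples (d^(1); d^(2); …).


Via rank(M_{q-1}∘⋯∘M_p): M ≅ I[1,3], I[1,4]^2, I[2,2], I[4,4]^2.
μ_θ-semistable layers: μ^(1)=1; μ^(2)=-13

((3, 3, 3, 4); (0, 1, 0, 0))


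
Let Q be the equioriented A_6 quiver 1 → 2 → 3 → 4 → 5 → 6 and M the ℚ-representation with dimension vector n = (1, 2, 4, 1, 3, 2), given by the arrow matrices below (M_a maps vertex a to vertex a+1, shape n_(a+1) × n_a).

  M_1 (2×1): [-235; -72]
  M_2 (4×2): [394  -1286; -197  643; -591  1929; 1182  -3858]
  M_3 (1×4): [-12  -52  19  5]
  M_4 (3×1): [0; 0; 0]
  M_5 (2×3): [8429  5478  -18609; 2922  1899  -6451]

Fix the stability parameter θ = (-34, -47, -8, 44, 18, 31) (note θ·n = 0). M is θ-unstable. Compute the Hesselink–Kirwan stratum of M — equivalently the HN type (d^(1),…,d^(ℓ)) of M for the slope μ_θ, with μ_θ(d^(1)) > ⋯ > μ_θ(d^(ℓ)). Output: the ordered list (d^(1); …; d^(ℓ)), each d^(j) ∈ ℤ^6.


Barcode: M ≅ I[1,4], I[2,2], I[3,3]^3, I[5,5], I[5,6]^2. HN layers by μ_θ (6 steps, strictly decreasing):
  μ^(1)=44; μ^(2)=31; μ^(3)=18; μ^(4)=-8; μ^(5)=-81/2; μ^(6)=-47

((0, 0, 0, 1, 0, 0); (0, 0, 0, 0, 0, 2); (0, 0, 0, 0, 3, 0); (0, 0, 4, 0, 0, 0); (1, 1, 0, 0, 0, 0); (0, 1, 0, 0, 0, 0))


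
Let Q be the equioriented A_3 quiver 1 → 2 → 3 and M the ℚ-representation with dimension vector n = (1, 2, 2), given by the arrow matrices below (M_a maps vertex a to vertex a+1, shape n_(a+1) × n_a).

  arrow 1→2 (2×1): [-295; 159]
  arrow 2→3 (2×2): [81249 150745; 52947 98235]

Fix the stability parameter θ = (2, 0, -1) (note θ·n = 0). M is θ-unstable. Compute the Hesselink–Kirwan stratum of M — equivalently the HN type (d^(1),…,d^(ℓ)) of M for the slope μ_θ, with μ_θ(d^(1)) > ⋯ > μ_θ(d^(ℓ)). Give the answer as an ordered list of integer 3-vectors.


Interval decomposition of M: I[1,2], I[2,3], I[3,3].
HN type (ℓ=3): μ^(1)=1; μ^(2)=-1/2; μ^(3)=-1

((1, 1, 0); (0, 1, 1); (0, 0, 1))


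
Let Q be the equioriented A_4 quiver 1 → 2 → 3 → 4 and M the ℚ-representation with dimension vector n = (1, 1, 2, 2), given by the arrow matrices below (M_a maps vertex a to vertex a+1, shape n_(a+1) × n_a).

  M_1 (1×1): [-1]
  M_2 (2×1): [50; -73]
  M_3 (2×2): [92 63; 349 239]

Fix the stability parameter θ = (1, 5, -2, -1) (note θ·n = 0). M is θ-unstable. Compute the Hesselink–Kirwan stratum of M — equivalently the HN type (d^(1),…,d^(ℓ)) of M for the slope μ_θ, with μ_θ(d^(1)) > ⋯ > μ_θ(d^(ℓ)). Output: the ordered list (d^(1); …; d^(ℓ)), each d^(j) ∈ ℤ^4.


Barcode: M ≅ I[1,4], I[3,4]. HN layers by μ_θ (3 steps, strictly decreasing):
  μ^(1)=3/4; μ^(2)=-1; μ^(3)=-2

((1, 1, 1, 1); (0, 0, 0, 1); (0, 0, 1, 0))


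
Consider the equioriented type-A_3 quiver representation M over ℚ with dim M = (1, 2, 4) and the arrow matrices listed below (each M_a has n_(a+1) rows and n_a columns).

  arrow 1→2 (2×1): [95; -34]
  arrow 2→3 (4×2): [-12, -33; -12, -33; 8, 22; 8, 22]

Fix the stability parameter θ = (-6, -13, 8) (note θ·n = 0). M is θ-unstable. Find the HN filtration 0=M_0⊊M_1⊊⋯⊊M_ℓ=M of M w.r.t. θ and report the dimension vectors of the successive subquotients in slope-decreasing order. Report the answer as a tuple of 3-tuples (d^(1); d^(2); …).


Barcode: M ≅ I[1,3], I[2,2], I[3,3]^3. HN layers by μ_θ (3 steps, strictly decreasing):
  μ^(1)=8; μ^(2)=-19/2; μ^(3)=-13

((0, 0, 4); (1, 1, 0); (0, 1, 0))


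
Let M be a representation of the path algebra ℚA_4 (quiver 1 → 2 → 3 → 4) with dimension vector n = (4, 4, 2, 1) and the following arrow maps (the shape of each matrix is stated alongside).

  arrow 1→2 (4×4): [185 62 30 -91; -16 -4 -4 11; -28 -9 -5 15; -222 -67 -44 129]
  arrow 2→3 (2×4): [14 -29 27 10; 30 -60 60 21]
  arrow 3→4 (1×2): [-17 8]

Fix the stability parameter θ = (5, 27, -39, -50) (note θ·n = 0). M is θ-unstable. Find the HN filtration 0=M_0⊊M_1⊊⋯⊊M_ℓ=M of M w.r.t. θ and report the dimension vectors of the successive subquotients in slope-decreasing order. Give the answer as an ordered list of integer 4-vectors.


Via rank(M_{q-1}∘⋯∘M_p): M ≅ I[1,2]^2, I[1,3], I[1,4].
μ_θ-semistable layers: μ^(1)=27; μ^(2)=5; μ^(3)=-7/3; μ^(4)=-57/4

((0, 2, 0, 0); (2, 0, 0, 0); (1, 1, 1, 0); (1, 1, 1, 1))


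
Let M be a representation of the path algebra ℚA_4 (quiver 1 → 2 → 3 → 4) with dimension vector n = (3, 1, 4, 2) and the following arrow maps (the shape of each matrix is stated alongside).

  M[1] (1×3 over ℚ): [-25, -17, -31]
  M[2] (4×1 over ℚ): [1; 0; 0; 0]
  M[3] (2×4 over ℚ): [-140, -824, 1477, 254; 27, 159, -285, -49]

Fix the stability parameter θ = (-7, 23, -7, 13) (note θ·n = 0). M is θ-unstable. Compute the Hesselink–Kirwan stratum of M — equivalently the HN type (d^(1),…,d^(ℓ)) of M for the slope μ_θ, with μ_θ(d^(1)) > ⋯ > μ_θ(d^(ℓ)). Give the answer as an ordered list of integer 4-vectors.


Barcode: M ≅ I[1,1]^2, I[1,4], I[3,3]^2, I[3,4]. HN layers by μ_θ (3 steps, strictly decreasing):
  μ^(1)=13; μ^(2)=8; μ^(3)=-7

((0, 0, 0, 2); (0, 1, 1, 0); (3, 0, 3, 0))


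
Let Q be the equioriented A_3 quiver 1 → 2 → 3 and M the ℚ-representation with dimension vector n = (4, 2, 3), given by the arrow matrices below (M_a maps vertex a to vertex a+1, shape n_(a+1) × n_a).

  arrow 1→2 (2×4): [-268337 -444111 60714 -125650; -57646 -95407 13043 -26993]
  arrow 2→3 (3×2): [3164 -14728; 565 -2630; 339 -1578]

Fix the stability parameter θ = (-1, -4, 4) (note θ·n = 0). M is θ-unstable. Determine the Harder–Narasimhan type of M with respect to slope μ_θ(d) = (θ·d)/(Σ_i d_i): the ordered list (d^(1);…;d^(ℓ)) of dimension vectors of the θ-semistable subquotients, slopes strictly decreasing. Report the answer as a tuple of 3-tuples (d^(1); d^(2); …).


Barcode: M ≅ I[1,1]^2, I[1,2], I[1,3], I[3,3]^2. HN layers by μ_θ (3 steps, strictly decreasing):
  μ^(1)=4; μ^(2)=-1; μ^(3)=-5/2

((0, 0, 3); (2, 0, 0); (2, 2, 0))


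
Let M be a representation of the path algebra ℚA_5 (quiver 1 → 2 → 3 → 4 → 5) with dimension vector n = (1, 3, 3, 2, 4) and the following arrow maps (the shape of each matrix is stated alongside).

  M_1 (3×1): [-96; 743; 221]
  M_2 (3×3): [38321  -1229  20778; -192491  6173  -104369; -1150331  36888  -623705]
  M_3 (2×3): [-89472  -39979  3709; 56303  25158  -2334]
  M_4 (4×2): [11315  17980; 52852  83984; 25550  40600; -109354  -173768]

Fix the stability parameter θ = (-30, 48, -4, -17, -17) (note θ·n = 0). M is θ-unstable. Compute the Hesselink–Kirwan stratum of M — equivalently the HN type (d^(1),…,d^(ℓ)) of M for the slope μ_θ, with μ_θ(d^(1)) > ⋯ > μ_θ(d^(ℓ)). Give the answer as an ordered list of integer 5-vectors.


Via rank(M_{q-1}∘⋯∘M_p): M ≅ I[1,5], I[2,3], I[2,4], I[5,5]^3.
μ_θ-semistable layers: μ^(1)=22; μ^(2)=9; μ^(3)=5/2; μ^(4)=-17; μ^(5)=-30

((0, 1, 1, 0, 0); (0, 1, 1, 1, 0); (0, 1, 1, 1, 1); (0, 0, 0, 0, 3); (1, 0, 0, 0, 0))


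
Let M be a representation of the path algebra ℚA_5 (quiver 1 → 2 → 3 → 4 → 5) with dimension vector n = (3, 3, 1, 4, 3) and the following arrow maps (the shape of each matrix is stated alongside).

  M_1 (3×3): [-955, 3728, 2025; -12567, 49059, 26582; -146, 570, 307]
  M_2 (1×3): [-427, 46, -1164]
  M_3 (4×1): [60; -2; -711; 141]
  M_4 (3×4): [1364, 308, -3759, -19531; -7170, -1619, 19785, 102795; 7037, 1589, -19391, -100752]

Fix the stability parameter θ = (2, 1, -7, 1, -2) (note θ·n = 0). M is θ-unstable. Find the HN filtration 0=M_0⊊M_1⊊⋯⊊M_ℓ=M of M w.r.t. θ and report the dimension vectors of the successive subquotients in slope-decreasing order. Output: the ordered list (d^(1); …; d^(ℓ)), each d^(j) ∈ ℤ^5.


Interval decomposition of M: I[1,2]^2, I[1,5], I[4,4], I[4,5]^2.
HN type (ℓ=4): μ^(1)=3/2; μ^(2)=1; μ^(3)=-1/2; μ^(4)=-4/3

((2, 2, 0, 0, 0); (0, 0, 0, 1, 0); (0, 0, 0, 3, 3); (1, 1, 1, 0, 0))


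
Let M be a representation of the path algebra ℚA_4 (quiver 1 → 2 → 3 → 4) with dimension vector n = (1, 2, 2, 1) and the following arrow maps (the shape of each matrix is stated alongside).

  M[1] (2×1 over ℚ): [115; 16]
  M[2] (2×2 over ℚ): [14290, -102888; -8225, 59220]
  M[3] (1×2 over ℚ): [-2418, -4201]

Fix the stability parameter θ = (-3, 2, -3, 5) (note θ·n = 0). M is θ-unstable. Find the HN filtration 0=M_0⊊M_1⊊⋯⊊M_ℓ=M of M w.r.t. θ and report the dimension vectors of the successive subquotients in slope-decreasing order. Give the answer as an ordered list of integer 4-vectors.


Interval decomposition of M: I[1,4], I[2,2], I[3,3].
HN type (ℓ=4): μ^(1)=5; μ^(2)=2; μ^(3)=-1/2; μ^(4)=-3

((0, 0, 0, 1); (0, 1, 0, 0); (0, 1, 1, 0); (1, 0, 1, 0))


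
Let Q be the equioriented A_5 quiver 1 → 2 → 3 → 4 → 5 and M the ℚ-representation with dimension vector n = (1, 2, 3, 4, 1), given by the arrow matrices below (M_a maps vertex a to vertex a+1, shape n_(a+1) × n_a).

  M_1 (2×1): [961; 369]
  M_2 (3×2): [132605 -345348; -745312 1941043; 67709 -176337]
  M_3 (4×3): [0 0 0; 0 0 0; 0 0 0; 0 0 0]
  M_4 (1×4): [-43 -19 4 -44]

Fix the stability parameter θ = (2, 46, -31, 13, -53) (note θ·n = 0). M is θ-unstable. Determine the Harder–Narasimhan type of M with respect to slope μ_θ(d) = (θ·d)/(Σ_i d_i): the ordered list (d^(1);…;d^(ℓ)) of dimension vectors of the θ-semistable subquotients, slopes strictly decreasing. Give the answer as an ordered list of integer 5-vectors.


Interval decomposition of M: I[1,3], I[2,3], I[3,3], I[4,4]^3, I[4,5].
HN type (ℓ=5): μ^(1)=13; μ^(2)=15/2; μ^(3)=2; μ^(4)=-20; μ^(5)=-31

((0, 0, 0, 3, 0); (0, 2, 2, 0, 0); (1, 0, 0, 0, 0); (0, 0, 0, 1, 1); (0, 0, 1, 0, 0))


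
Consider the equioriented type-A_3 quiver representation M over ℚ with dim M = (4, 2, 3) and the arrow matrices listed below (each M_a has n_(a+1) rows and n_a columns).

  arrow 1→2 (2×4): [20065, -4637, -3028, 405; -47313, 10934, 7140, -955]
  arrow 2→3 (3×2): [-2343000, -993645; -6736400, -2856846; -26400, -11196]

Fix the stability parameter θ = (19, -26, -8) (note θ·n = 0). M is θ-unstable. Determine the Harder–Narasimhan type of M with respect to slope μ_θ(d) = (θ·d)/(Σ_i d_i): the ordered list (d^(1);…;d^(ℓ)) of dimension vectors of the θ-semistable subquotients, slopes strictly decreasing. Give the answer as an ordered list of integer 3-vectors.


Barcode: M ≅ I[1,1]^2, I[1,2], I[1,3], I[3,3]^2. HN layers by μ_θ (4 steps, strictly decreasing):
  μ^(1)=19; μ^(2)=-7/2; μ^(3)=-5; μ^(4)=-8

((2, 0, 0); (1, 1, 0); (1, 1, 1); (0, 0, 2))
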